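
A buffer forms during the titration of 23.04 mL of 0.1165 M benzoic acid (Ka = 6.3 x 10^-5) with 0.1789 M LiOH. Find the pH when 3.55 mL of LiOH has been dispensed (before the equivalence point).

Initial n(C6H5COOH) = 0.1165 x 0.02304 = 0.002684 mol.
n(LiOH) added = 0.1789 x 0.003550 = 0.0006351 mol, converting that many moles of C6H5COOH to C6H5COO-.
Remaining n(C6H5COOH) = 0.002049 mol; n(C6H5COO-) = 0.0006351 mol.
By Henderson-Hasselbalch, pH = pKa + log([A^-]/[HA]) = 4.20 + log(0.0006351/0.002049) = 4.20 + (-0.51) = 3.69.

3.69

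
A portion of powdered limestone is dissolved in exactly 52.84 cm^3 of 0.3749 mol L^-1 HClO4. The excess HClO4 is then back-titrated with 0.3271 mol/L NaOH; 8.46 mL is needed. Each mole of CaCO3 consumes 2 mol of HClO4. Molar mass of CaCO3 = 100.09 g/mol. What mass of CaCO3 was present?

0.853 g

Total n(HClO4) added = 0.3749 x 0.05284 = 0.01981 mol.
n(NaOH) used = 0.3271 x 0.008460 = 0.002767 mol, which equals the excess n(HClO4).
So n(HClO4) consumed by the sample = 0.01981 - 0.002767 = 0.01704 mol.
n(CaCO3) = 0.01704 / 2 = 0.008521 mol.
mass = 0.008521 mol x 100.09 g/mol = 0.853 g.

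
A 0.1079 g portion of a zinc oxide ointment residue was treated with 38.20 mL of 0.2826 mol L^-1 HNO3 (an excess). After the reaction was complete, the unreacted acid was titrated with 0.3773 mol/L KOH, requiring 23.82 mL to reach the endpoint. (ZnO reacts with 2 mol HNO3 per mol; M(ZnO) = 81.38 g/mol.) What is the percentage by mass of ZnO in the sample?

Total n(HNO3) added = 0.2826 x 0.03820 = 0.01080 mol.
n(KOH) used = 0.3773 x 0.02382 = 0.008987 mol, which equals the excess n(HNO3).
So n(HNO3) consumed by the sample = 0.01080 - 0.008987 = 0.001808 mol.
n(ZnO) = 0.001808 / 2 = 0.0009040 mol.
mass ZnO = 0.0009040 x 81.38 = 0.07357 g, so %ZnO = 0.07357/0.1079 x 100 = 68.2%.

68.2%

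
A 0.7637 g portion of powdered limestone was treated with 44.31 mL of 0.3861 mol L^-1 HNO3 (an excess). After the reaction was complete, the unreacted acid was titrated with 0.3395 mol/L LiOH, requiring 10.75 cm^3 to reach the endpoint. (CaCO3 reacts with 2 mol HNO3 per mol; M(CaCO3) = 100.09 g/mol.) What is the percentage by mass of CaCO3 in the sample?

Total n(HNO3) added = 0.3861 x 0.04431 = 0.01711 mol.
n(LiOH) used = 0.3395 x 0.01075 = 0.003650 mol, which equals the excess n(HNO3).
So n(HNO3) consumed by the sample = 0.01711 - 0.003650 = 0.01346 mol.
n(CaCO3) = 0.01346 / 2 = 0.006729 mol.
mass CaCO3 = 0.006729 x 100.09 = 0.6735 g, so %CaCO3 = 0.6735/0.7637 x 100 = 88.2%.

88.2%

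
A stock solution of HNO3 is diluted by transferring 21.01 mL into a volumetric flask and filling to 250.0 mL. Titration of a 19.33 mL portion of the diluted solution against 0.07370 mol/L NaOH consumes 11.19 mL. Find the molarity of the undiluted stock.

0.508 M

n(NaOH) = 0.07370 x 0.01119 = 0.0008247 mol.
n(HNO3) in the aliquot = 0.0008247 mol.
[diluted HNO3] = 0.0008247 / 0.01933 = 0.04266 M.
Dilution factor = 250.0/21.01 = 11.90, so [stock] = 0.04266 x 11.90 = 0.508 M.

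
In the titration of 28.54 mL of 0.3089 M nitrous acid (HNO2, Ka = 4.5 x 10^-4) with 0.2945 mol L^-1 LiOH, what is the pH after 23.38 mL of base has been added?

3.90

Initial n(HNO2) = 0.3089 x 0.02854 = 0.008816 mol.
n(LiOH) added = 0.2945 x 0.02338 = 0.006885 mol, converting that many moles of HNO2 to NO2-.
Remaining n(HNO2) = 0.001931 mol; n(NO2-) = 0.006885 mol.
By Henderson-Hasselbalch, pH = pKa + log([A^-]/[HA]) = 3.35 + log(0.006885/0.001931) = 3.35 + (+0.55) = 3.90.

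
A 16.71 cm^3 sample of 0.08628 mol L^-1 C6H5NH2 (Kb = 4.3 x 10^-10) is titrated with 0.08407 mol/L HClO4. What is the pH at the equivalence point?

3.00

n(C6H5NH2) = 0.08628 x 0.01671 = 0.001442 mol; V(HClO4) at equivalence = 0.001442/0.08407 = 0.01715 L.
At equivalence the base is fully converted to C6H5NH3+; total volume = 0.03386 L, so [C6H5NH3+] = 0.001442/0.03386 = 0.04258 M.
Ka(C6H5NH3+) = Kw/Kb = 1.0e-14 / 4.3 x 10^-10 = 2.33e-5.
[H^+] = sqrt(Ka x [C6H5NH3+]) = sqrt(2.33e-5 x 0.04258) = 0.000995 M.
pH = -log(0.000995) = 3.00.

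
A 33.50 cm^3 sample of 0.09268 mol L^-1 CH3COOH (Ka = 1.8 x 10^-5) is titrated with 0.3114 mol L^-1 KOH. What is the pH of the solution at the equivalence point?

8.80

n(CH3COOH) = 0.09268 x 0.03350 = 0.003105 mol; V(KOH) at equivalence = 0.003105/0.3114 = 0.009970 L.
At equivalence all the acid is converted to CH3COO-; total volume = 0.03350 + 0.009970 = 0.04347 L, so [CH3COO-] = 0.003105/0.04347 = 0.07142 M.
Kb = Kw/Ka = 1.0e-14 / 1.8 x 10^-5 = 5.56e-10.
[OH^-] = sqrt(Kb x [CH3COO-]) = sqrt(5.56e-10 x 0.07142) = 6.30e-6 M.
pOH = 5.20, so pH = 14.00 - 5.20 = 8.80.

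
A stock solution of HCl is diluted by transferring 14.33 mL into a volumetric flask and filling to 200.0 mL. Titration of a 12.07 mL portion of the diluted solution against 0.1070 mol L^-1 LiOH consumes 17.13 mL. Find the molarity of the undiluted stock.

n(LiOH) = 0.1070 x 0.01713 = 0.001833 mol.
n(HCl) in the aliquot = 0.001833 mol.
[diluted HCl] = 0.001833 / 0.01207 = 0.1519 M.
Dilution factor = 200.0/14.33 = 13.96, so [stock] = 0.1519 x 13.96 = 2.12 M.

2.12 M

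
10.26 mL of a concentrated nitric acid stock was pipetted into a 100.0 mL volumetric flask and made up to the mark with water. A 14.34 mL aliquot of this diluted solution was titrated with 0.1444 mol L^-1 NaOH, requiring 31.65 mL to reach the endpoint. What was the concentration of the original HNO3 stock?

n(NaOH) = 0.1444 x 0.03165 = 0.004570 mol.
n(HNO3) in the aliquot = 0.004570 mol.
[diluted HNO3] = 0.004570 / 0.01434 = 0.3187 M.
Dilution factor = 100.0/10.26 = 9.747, so [stock] = 0.3187 x 9.747 = 3.11 M.

3.11 M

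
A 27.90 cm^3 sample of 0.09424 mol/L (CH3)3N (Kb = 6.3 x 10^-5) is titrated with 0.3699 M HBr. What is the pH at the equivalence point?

n((CH3)3N) = 0.09424 x 0.02790 = 0.002629 mol; V(HBr) at equivalence = 0.002629/0.3699 = 0.007108 L.
At equivalence the base is fully converted to (CH3)3NH+; total volume = 0.03501 L, so [(CH3)3NH+] = 0.002629/0.03501 = 0.07511 M.
Ka((CH3)3NH+) = Kw/Kb = 1.0e-14 / 6.3 x 10^-5 = 1.59e-10.
[H^+] = sqrt(Ka x [(CH3)3NH+]) = sqrt(1.59e-10 x 0.07511) = 3.45e-6 M.
pH = -log(3.45e-6) = 5.46.

5.46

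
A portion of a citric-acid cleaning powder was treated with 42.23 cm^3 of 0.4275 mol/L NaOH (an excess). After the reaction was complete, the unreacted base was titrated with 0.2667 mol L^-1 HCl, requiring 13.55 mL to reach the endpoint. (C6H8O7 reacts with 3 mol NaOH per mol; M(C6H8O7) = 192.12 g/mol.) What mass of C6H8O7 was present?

0.925 g

Total n(NaOH) added = 0.4275 x 0.04223 = 0.01805 mol.
n(HCl) used = 0.2667 x 0.01355 = 0.003614 mol, which equals the excess n(NaOH).
So n(NaOH) consumed by the sample = 0.01805 - 0.003614 = 0.01444 mol.
n(C6H8O7) = 0.01444 / 3 = 0.004813 mol.
mass = 0.004813 mol x 192.12 g/mol = 0.925 g.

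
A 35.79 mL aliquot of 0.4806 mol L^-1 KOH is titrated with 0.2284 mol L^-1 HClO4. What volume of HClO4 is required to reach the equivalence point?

75.3 mL

n(KOH) = 0.4806 mol/L x 0.03579 L = 0.01720 mol.
At equivalence n(HClO4) = n(KOH) = 0.01720 mol.
V(HClO4) = 0.01720 / 0.2284 = 0.07531 L = 75.3 mL.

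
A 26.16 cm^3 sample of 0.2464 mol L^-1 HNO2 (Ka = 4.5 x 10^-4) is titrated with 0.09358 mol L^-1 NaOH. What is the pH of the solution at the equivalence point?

8.09

n(HNO2) = 0.2464 x 0.02616 = 0.006446 mol; V(NaOH) at equivalence = 0.006446/0.09358 = 0.06888 L.
At equivalence all the acid is converted to NO2-; total volume = 0.02616 + 0.06888 = 0.09504 L, so [NO2-] = 0.006446/0.09504 = 0.06782 M.
Kb = Kw/Ka = 1.0e-14 / 4.5 x 10^-4 = 2.22e-11.
[OH^-] = sqrt(Kb x [NO2-]) = sqrt(2.22e-11 x 0.06782) = 1.23e-6 M.
pOH = 5.91, so pH = 14.00 - 5.91 = 8.09.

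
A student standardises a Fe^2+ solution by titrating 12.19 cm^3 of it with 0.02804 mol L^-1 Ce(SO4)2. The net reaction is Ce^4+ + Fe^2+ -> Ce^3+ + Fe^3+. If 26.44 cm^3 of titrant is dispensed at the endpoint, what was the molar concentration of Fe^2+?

0.0608 M

n(Ce(SO4)2) = 0.02804 x 0.02644 = 0.0007414 mol.
From the balanced equation, 1 mol Ce(SO4)2 reacts with 1 mol Fe^2+, so n(Fe^2+) = 0.0007414 x 1/1 = 0.0007414 mol.
[Fe^2+] = 0.0007414 / 0.01219 L = 0.0608 M.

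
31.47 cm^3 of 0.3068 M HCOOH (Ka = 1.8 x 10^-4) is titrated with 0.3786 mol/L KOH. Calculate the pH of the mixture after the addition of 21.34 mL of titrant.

Initial n(HCOOH) = 0.3068 x 0.03147 = 0.009655 mol.
n(KOH) added = 0.3786 x 0.02134 = 0.008079 mol, converting that many moles of HCOOH to HCOO-.
Remaining n(HCOOH) = 0.001576 mol; n(HCOO-) = 0.008079 mol.
By Henderson-Hasselbalch, pH = pKa + log([A^-]/[HA]) = 3.74 + log(0.008079/0.001576) = 3.74 + (+0.71) = 4.45.

4.45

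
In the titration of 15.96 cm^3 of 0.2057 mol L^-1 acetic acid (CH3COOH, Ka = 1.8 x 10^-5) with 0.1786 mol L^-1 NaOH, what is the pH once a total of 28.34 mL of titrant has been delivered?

12.60

n(acid) = 0.2057 x 0.01596 = 0.003283 mol; n(NaOH) added = 0.1786 x 0.02834 = 0.005062 mol.
Base is in excess by 0.005062 - 0.003283 = 0.001779 mol in a total volume of 0.04430 L.
[OH^-] = 0.001779/0.04430 = 0.04015 M, so pOH = 1.40 and pH = 14.00 - 1.40 = 12.60.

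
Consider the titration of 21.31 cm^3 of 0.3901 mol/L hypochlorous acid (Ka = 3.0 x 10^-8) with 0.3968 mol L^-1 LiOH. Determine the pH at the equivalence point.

n(HClO) = 0.3901 x 0.02131 = 0.008313 mol; V(LiOH) at equivalence = 0.008313/0.3968 = 0.02095 L.
At equivalence all the acid is converted to ClO-; total volume = 0.02131 + 0.02095 = 0.04226 L, so [ClO-] = 0.008313/0.04226 = 0.1967 M.
Kb = Kw/Ka = 1.0e-14 / 3.0 x 10^-8 = 3.33e-7.
[OH^-] = sqrt(Kb x [ClO-]) = sqrt(3.33e-7 x 0.1967) = 0.000256 M.
pOH = 3.59, so pH = 14.00 - 3.59 = 10.41.

10.41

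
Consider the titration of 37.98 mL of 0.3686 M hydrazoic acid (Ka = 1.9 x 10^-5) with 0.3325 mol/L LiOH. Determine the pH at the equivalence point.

8.98

n(HN3) = 0.3686 x 0.03798 = 0.01400 mol; V(LiOH) at equivalence = 0.01400/0.3325 = 0.04210 L.
At equivalence all the acid is converted to N3-; total volume = 0.03798 + 0.04210 = 0.08008 L, so [N3-] = 0.01400/0.08008 = 0.1748 M.
Kb = Kw/Ka = 1.0e-14 / 1.9 x 10^-5 = 5.26e-10.
[OH^-] = sqrt(Kb x [N3-]) = sqrt(5.26e-10 x 0.1748) = 9.59e-6 M.
pOH = 5.02, so pH = 14.00 - 5.02 = 8.98.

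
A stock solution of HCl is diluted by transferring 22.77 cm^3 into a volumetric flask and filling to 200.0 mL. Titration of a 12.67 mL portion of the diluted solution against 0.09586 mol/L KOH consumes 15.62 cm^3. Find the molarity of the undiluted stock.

1.04 M

n(KOH) = 0.09586 x 0.01562 = 0.001497 mol.
n(HCl) in the aliquot = 0.001497 mol.
[diluted HCl] = 0.001497 / 0.01267 = 0.1182 M.
Dilution factor = 200.0/22.77 = 8.783, so [stock] = 0.1182 x 8.783 = 1.04 M.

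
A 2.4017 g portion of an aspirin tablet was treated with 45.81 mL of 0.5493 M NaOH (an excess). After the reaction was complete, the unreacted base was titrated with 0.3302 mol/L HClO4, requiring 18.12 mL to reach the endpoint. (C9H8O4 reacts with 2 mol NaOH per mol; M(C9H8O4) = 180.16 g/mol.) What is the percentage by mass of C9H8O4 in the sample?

71.9%

Total n(NaOH) added = 0.5493 x 0.04581 = 0.02516 mol.
n(HClO4) used = 0.3302 x 0.01812 = 0.005983 mol, which equals the excess n(NaOH).
So n(NaOH) consumed by the sample = 0.02516 - 0.005983 = 0.01918 mol.
n(C9H8O4) = 0.01918 / 2 = 0.009590 mol.
mass C9H8O4 = 0.009590 x 180.16 = 1.728 g, so %C9H8O4 = 1.728/2.4017 x 100 = 71.9%.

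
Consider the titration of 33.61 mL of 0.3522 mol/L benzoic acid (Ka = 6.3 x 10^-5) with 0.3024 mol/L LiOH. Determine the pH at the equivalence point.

n(C6H5COOH) = 0.3522 x 0.03361 = 0.01184 mol; V(LiOH) at equivalence = 0.01184/0.3024 = 0.03914 L.
At equivalence all the acid is converted to C6H5COO-; total volume = 0.03361 + 0.03914 = 0.07275 L, so [C6H5COO-] = 0.01184/0.07275 = 0.1627 M.
Kb = Kw/Ka = 1.0e-14 / 6.3 x 10^-5 = 1.59e-10.
[OH^-] = sqrt(Kb x [C6H5COO-]) = sqrt(1.59e-10 x 0.1627) = 5.08e-6 M.
pOH = 5.29, so pH = 14.00 - 5.29 = 8.71.

8.71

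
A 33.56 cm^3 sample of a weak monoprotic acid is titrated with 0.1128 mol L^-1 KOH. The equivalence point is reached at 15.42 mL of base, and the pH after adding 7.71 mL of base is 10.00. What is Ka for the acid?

7.71 mL is half of the equivalence volume, so this is the half-equivalence point where [HA] = [A^-].
At half-equivalence pH = pKa, so pKa = 10.00.
Ka = 10^(-10.00) = 1.0 x 10^-10.

1.0 x 10^-10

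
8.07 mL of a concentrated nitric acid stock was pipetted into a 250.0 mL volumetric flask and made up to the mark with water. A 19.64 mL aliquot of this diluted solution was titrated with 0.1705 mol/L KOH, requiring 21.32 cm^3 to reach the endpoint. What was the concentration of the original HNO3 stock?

n(KOH) = 0.1705 x 0.02132 = 0.003635 mol.
n(HNO3) in the aliquot = 0.003635 mol.
[diluted HNO3] = 0.003635 / 0.01964 = 0.1851 M.
Dilution factor = 250.0/8.070 = 30.98, so [stock] = 0.1851 x 30.98 = 5.73 M.

5.73 M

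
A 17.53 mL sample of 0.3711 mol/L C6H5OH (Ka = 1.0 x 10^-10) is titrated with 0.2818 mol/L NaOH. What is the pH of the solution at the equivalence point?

11.60

n(C6H5OH) = 0.3711 x 0.01753 = 0.006505 mol; V(NaOH) at equivalence = 0.006505/0.2818 = 0.02309 L.
At equivalence all the acid is converted to C6H5O-; total volume = 0.01753 + 0.02309 = 0.04062 L, so [C6H5O-] = 0.006505/0.04062 = 0.1602 M.
Kb = Kw/Ka = 1.0e-14 / 1.0 x 10^-10 = 0.000100.
[OH^-] = sqrt(Kb x [C6H5O-]) = sqrt(0.000100 x 0.1602) = 0.00400 M.
pOH = 2.40, so pH = 14.00 - 2.40 = 11.60.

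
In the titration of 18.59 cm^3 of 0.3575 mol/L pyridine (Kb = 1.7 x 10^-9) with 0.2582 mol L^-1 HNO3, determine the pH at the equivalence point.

n(C5H5N) = 0.3575 x 0.01859 = 0.006646 mol; V(HNO3) at equivalence = 0.006646/0.2582 = 0.02574 L.
At equivalence the base is fully converted to C5H5NH+; total volume = 0.04433 L, so [C5H5NH+] = 0.006646/0.04433 = 0.1499 M.
Ka(C5H5NH+) = Kw/Kb = 1.0e-14 / 1.7 x 10^-9 = 5.88e-6.
[H^+] = sqrt(Ka x [C5H5NH+]) = sqrt(5.88e-6 x 0.1499) = 0.000939 M.
pH = -log(0.000939) = 3.03.

3.03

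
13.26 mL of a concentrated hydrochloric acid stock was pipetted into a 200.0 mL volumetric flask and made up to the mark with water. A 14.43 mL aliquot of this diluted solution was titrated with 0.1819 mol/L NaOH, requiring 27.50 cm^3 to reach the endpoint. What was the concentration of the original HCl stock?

5.23 M

n(NaOH) = 0.1819 x 0.02750 = 0.005002 mol.
n(HCl) in the aliquot = 0.005002 mol.
[diluted HCl] = 0.005002 / 0.01443 = 0.3467 M.
Dilution factor = 200.0/13.26 = 15.08, so [stock] = 0.3467 x 15.08 = 5.23 M.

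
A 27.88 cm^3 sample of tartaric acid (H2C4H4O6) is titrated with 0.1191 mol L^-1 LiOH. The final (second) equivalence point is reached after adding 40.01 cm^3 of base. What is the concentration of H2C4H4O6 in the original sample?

n(LiOH) = 0.1191 x 0.04001 = 0.004765 mol.
At the final (second) equivalence point, 2 mol OH^- react per mol H2C4H4O6, so n(H2C4H4O6) = 0.004765 / 2 = 0.002383 mol.
[H2C4H4O6] = 0.002383 / 0.02788 L = 0.0855 M.

0.0855 M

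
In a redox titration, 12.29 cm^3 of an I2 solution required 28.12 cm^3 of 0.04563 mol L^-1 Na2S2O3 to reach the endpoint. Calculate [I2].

0.0522 M

n(Na2S2O3) = 0.04563 x 0.02812 = 0.001283 mol.
From the balanced equation, 2 mol Na2S2O3 reacts with 1 mol I2, so n(I2) = 0.001283 x 1/2 = 0.0006416 mol.
[I2] = 0.0006416 / 0.01229 L = 0.0522 M.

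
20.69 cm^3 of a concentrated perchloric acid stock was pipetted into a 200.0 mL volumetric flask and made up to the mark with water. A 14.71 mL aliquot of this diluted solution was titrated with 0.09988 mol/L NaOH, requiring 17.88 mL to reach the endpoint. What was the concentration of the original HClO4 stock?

n(NaOH) = 0.09988 x 0.01788 = 0.001786 mol.
n(HClO4) in the aliquot = 0.001786 mol.
[diluted HClO4] = 0.001786 / 0.01471 = 0.1214 M.
Dilution factor = 200.0/20.69 = 9.667, so [stock] = 0.1214 x 9.667 = 1.17 M.

1.17 M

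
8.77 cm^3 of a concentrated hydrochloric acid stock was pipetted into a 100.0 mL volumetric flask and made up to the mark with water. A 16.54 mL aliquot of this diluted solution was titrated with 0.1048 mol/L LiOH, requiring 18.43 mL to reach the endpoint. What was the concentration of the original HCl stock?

1.33 M

n(LiOH) = 0.1048 x 0.01843 = 0.001931 mol.
n(HCl) in the aliquot = 0.001931 mol.
[diluted HCl] = 0.001931 / 0.01654 = 0.1168 M.
Dilution factor = 100.0/8.770 = 11.40, so [stock] = 0.1168 x 11.40 = 1.33 M.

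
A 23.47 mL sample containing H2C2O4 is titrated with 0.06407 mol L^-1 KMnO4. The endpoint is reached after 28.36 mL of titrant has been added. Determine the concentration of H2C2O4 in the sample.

n(KMnO4) = 0.06407 x 0.02836 = 0.001817 mol.
From the balanced equation, 2 mol KMnO4 reacts with 5 mol H2C2O4, so n(H2C2O4) = 0.001817 x 5/2 = 0.004543 mol.
[H2C2O4] = 0.004543 / 0.02347 L = 0.194 M.

0.194 M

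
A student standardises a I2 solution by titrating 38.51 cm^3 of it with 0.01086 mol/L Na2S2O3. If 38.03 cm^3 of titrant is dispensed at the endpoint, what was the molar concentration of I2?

n(Na2S2O3) = 0.01086 x 0.03803 = 0.0004130 mol.
From the balanced equation, 2 mol Na2S2O3 reacts with 1 mol I2, so n(I2) = 0.0004130 x 1/2 = 0.0002065 mol.
[I2] = 0.0002065 / 0.03851 L = 0.00536 M.

0.00536 M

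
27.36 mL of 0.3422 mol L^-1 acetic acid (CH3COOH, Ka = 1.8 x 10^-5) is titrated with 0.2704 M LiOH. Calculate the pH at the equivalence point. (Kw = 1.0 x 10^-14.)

8.96

n(CH3COOH) = 0.3422 x 0.02736 = 0.009363 mol; V(LiOH) at equivalence = 0.009363/0.2704 = 0.03462 L.
At equivalence all the acid is converted to CH3COO-; total volume = 0.02736 + 0.03462 = 0.06198 L, so [CH3COO-] = 0.009363/0.06198 = 0.1510 M.
Kb = Kw/Ka = 1.0e-14 / 1.8 x 10^-5 = 5.56e-10.
[OH^-] = sqrt(Kb x [CH3COO-]) = sqrt(5.56e-10 x 0.1510) = 9.16e-6 M.
pOH = 5.04, so pH = 14.00 - 5.04 = 8.96.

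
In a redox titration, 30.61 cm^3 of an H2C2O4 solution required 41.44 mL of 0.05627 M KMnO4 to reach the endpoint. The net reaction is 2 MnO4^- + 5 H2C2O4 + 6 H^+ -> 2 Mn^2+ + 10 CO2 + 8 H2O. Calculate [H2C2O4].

0.190 M

n(KMnO4) = 0.05627 x 0.04144 = 0.002332 mol.
From the balanced equation, 2 mol KMnO4 reacts with 5 mol H2C2O4, so n(H2C2O4) = 0.002332 x 5/2 = 0.005830 mol.
[H2C2O4] = 0.005830 / 0.03061 L = 0.190 M.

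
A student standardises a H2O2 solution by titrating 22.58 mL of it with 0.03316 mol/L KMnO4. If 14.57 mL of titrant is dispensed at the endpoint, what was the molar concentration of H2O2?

0.0535 M

n(KMnO4) = 0.03316 x 0.01457 = 0.0004831 mol.
From the balanced equation, 2 mol KMnO4 reacts with 5 mol H2O2, so n(H2O2) = 0.0004831 x 5/2 = 0.001208 mol.
[H2O2] = 0.001208 / 0.02258 L = 0.0535 M.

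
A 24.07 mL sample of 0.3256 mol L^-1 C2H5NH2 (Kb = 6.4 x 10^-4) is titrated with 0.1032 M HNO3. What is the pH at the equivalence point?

5.96

n(C2H5NH2) = 0.3256 x 0.02407 = 0.007837 mol; V(HNO3) at equivalence = 0.007837/0.1032 = 0.07594 L.
At equivalence the base is fully converted to C2H5NH3+; total volume = 0.1000 L, so [C2H5NH3+] = 0.007837/0.1000 = 0.07836 M.
Ka(C2H5NH3+) = Kw/Kb = 1.0e-14 / 6.4 x 10^-4 = 1.56e-11.
[H^+] = sqrt(Ka x [C2H5NH3+]) = sqrt(1.56e-11 x 0.07836) = 1.11e-6 M.
pH = -log(1.11e-6) = 5.96.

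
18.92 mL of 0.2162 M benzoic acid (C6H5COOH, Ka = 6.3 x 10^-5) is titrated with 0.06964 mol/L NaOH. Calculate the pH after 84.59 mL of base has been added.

n(acid) = 0.2162 x 0.01892 = 0.004091 mol; n(NaOH) added = 0.06964 x 0.08459 = 0.005891 mol.
Base is in excess by 0.005891 - 0.004091 = 0.001800 mol in a total volume of 0.1035 L.
[OH^-] = 0.001800/0.1035 = 0.01739 M, so pOH = 1.76 and pH = 14.00 - 1.76 = 12.24.

12.24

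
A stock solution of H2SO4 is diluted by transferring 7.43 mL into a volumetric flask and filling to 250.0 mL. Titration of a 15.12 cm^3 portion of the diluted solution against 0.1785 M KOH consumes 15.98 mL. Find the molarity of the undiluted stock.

n(KOH) = 0.1785 x 0.01598 = 0.002852 mol.
n(H2SO4) in the aliquot = 0.002852 x 1/2 = 0.001426 mol.
[diluted H2SO4] = 0.001426 / 0.01512 = 0.09433 M.
Dilution factor = 250.0/7.430 = 33.65, so [stock] = 0.09433 x 33.65 = 3.17 M.

3.17 M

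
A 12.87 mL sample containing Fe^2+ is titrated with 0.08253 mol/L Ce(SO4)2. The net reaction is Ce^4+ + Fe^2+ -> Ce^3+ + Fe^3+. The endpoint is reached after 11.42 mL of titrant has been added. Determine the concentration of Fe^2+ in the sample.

n(Ce(SO4)2) = 0.08253 x 0.01142 = 0.0009425 mol.
From the balanced equation, 1 mol Ce(SO4)2 reacts with 1 mol Fe^2+, so n(Fe^2+) = 0.0009425 x 1/1 = 0.0009425 mol.
[Fe^2+] = 0.0009425 / 0.01287 L = 0.0732 M.

0.0732 M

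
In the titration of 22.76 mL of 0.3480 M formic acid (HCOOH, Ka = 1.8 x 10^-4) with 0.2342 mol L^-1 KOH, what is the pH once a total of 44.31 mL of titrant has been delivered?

n(acid) = 0.3480 x 0.02276 = 0.007920 mol; n(KOH) added = 0.2342 x 0.04431 = 0.01038 mol.
Base is in excess by 0.01038 - 0.007920 = 0.002457 mol in a total volume of 0.06707 L.
[OH^-] = 0.002457/0.06707 = 0.03663 M, so pOH = 1.44 and pH = 14.00 - 1.44 = 12.56.

12.56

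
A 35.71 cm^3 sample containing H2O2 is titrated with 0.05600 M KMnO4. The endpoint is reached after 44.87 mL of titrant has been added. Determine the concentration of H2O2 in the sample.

n(KMnO4) = 0.05600 x 0.04487 = 0.002513 mol.
From the balanced equation, 2 mol KMnO4 reacts with 5 mol H2O2, so n(H2O2) = 0.002513 x 5/2 = 0.006282 mol.
[H2O2] = 0.006282 / 0.03571 L = 0.176 M.

0.176 M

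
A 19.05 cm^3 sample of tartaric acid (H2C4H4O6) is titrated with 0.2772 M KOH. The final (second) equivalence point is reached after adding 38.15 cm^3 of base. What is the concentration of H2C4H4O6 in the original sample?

n(KOH) = 0.2772 x 0.03815 = 0.01058 mol.
At the final (second) equivalence point, 2 mol OH^- react per mol H2C4H4O6, so n(H2C4H4O6) = 0.01058 / 2 = 0.005288 mol.
[H2C4H4O6] = 0.005288 / 0.01905 L = 0.278 M.

0.278 M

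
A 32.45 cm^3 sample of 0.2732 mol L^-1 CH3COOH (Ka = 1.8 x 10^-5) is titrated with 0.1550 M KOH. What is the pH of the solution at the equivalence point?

8.87

n(CH3COOH) = 0.2732 x 0.03245 = 0.008865 mol; V(KOH) at equivalence = 0.008865/0.1550 = 0.05720 L.
At equivalence all the acid is converted to CH3COO-; total volume = 0.03245 + 0.05720 = 0.08965 L, so [CH3COO-] = 0.008865/0.08965 = 0.09889 M.
Kb = Kw/Ka = 1.0e-14 / 1.8 x 10^-5 = 5.56e-10.
[OH^-] = sqrt(Kb x [CH3COO-]) = sqrt(5.56e-10 x 0.09889) = 7.41e-6 M.
pOH = 5.13, so pH = 14.00 - 5.13 = 8.87.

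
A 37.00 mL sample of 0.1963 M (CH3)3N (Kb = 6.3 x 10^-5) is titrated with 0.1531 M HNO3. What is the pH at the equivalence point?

n((CH3)3N) = 0.1963 x 0.03700 = 0.007263 mol; V(HNO3) at equivalence = 0.007263/0.1531 = 0.04744 L.
At equivalence the base is fully converted to (CH3)3NH+; total volume = 0.08444 L, so [(CH3)3NH+] = 0.007263/0.08444 = 0.08601 M.
Ka((CH3)3NH+) = Kw/Kb = 1.0e-14 / 6.3 x 10^-5 = 1.59e-10.
[H^+] = sqrt(Ka x [(CH3)3NH+]) = sqrt(1.59e-10 x 0.08601) = 3.70e-6 M.
pH = -log(3.70e-6) = 5.43.

5.43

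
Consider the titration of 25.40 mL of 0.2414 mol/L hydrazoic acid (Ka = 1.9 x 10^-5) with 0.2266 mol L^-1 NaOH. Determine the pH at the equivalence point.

8.89

n(HN3) = 0.2414 x 0.02540 = 0.006132 mol; V(NaOH) at equivalence = 0.006132/0.2266 = 0.02706 L.
At equivalence all the acid is converted to N3-; total volume = 0.02540 + 0.02706 = 0.05246 L, so [N3-] = 0.006132/0.05246 = 0.1169 M.
Kb = Kw/Ka = 1.0e-14 / 1.9 x 10^-5 = 5.26e-10.
[OH^-] = sqrt(Kb x [N3-]) = sqrt(5.26e-10 x 0.1169) = 7.84e-6 M.
pOH = 5.11, so pH = 14.00 - 5.11 = 8.89.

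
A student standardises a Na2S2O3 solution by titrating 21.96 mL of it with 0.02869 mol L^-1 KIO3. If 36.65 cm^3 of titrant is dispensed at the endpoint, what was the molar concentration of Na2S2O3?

n(KIO3) = 0.02869 x 0.03665 = 0.001051 mol.
From the balanced equation, 1 mol KIO3 reacts with 6 mol Na2S2O3, so n(Na2S2O3) = 0.001051 x 6/1 = 0.006309 mol.
[Na2S2O3] = 0.006309 / 0.02196 L = 0.287 M.

0.287 M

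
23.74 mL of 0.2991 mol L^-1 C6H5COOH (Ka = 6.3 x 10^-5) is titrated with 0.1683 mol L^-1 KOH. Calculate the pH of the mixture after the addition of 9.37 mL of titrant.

Initial n(C6H5COOH) = 0.2991 x 0.02374 = 0.007101 mol.
n(KOH) added = 0.1683 x 0.009370 = 0.001577 mol, converting that many moles of C6H5COOH to C6H5COO-.
Remaining n(C6H5COOH) = 0.005524 mol; n(C6H5COO-) = 0.001577 mol.
By Henderson-Hasselbalch, pH = pKa + log([A^-]/[HA]) = 4.20 + log(0.001577/0.005524) = 4.20 + (-0.54) = 3.66.

3.66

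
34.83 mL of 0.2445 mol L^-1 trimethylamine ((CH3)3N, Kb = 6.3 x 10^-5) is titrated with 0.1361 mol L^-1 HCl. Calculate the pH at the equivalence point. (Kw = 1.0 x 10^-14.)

5.43

n((CH3)3N) = 0.2445 x 0.03483 = 0.008516 mol; V(HCl) at equivalence = 0.008516/0.1361 = 0.06257 L.
At equivalence the base is fully converted to (CH3)3NH+; total volume = 0.09740 L, so [(CH3)3NH+] = 0.008516/0.09740 = 0.08743 M.
Ka((CH3)3NH+) = Kw/Kb = 1.0e-14 / 6.3 x 10^-5 = 1.59e-10.
[H^+] = sqrt(Ka x [(CH3)3NH+]) = sqrt(1.59e-10 x 0.08743) = 3.73e-6 M.
pH = -log(3.73e-6) = 5.43.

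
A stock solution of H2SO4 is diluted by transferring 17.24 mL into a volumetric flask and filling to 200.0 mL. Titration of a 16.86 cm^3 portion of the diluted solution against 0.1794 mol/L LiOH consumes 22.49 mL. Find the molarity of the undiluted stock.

1.39 M

n(LiOH) = 0.1794 x 0.02249 = 0.004035 mol.
n(H2SO4) in the aliquot = 0.004035 x 1/2 = 0.002017 mol.
[diluted H2SO4] = 0.002017 / 0.01686 = 0.1197 M.
Dilution factor = 200.0/17.24 = 11.60, so [stock] = 0.1197 x 11.60 = 1.39 M.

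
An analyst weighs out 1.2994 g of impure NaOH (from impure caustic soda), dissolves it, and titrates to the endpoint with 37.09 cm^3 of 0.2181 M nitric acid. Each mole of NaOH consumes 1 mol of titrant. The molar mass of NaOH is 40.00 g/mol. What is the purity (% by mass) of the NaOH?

n(HNO3) = 0.2181 x 0.03709 = 0.008089 mol.
n(NaOH) = 0.008089 / 1 = 0.008089 mol.
mass of NaOH = 0.008089 x 40.00 = 0.3236 g.
% purity = 0.3236 / 1.2994 x 100 = 24.9%.

24.9%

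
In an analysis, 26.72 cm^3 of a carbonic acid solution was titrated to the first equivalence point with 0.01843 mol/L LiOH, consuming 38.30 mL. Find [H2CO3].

0.0264 M

n(LiOH) = 0.01843 x 0.03830 = 0.0007059 mol.
At the first equivalence point, 1 mol OH^- react per mol H2CO3, so n(H2CO3) = 0.0007059 / 1 = 0.0007059 mol.
[H2CO3] = 0.0007059 / 0.02672 L = 0.0264 M.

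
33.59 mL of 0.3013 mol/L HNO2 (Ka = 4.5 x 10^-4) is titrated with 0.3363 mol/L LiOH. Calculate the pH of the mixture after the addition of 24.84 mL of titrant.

Initial n(HNO2) = 0.3013 x 0.03359 = 0.01012 mol.
n(LiOH) added = 0.3363 x 0.02484 = 0.008354 mol, converting that many moles of HNO2 to NO2-.
Remaining n(HNO2) = 0.001767 mol; n(NO2-) = 0.008354 mol.
By Henderson-Hasselbalch, pH = pKa + log([A^-]/[HA]) = 3.35 + log(0.008354/0.001767) = 3.35 + (+0.67) = 4.02.

4.02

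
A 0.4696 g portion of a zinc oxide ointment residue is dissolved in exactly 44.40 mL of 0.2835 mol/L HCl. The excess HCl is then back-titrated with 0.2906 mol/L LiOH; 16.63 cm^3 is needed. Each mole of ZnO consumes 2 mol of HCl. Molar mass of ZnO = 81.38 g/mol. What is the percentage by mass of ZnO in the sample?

67.2%

Total n(HCl) added = 0.2835 x 0.04440 = 0.01259 mol.
n(LiOH) used = 0.2906 x 0.01663 = 0.004833 mol, which equals the excess n(HCl).
So n(HCl) consumed by the sample = 0.01259 - 0.004833 = 0.007755 mol.
n(ZnO) = 0.007755 / 2 = 0.003877 mol.
mass ZnO = 0.003877 x 81.38 = 0.3155 g, so %ZnO = 0.3155/0.4696 x 100 = 67.2%.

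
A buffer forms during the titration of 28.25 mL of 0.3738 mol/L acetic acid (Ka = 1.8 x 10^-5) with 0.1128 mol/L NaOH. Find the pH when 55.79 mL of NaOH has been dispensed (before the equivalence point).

Initial n(CH3COOH) = 0.3738 x 0.02825 = 0.01056 mol.
n(NaOH) added = 0.1128 x 0.05579 = 0.006293 mol, converting that many moles of CH3COOH to CH3COO-.
Remaining n(CH3COOH) = 0.004267 mol; n(CH3COO-) = 0.006293 mol.
By Henderson-Hasselbalch, pH = pKa + log([A^-]/[HA]) = 4.74 + log(0.006293/0.004267) = 4.74 + (+0.17) = 4.91.

4.91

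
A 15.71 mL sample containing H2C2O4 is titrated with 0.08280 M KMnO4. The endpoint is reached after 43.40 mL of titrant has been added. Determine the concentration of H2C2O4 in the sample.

0.572 M

n(KMnO4) = 0.08280 x 0.04340 = 0.003594 mol.
From the balanced equation, 2 mol KMnO4 reacts with 5 mol H2C2O4, so n(H2C2O4) = 0.003594 x 5/2 = 0.008984 mol.
[H2C2O4] = 0.008984 / 0.01571 L = 0.572 M.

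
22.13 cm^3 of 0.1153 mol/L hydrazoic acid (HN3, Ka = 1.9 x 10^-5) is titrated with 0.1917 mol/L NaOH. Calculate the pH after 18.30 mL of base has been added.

12.37

n(acid) = 0.1153 x 0.02213 = 0.002552 mol; n(NaOH) added = 0.1917 x 0.01830 = 0.003508 mol.
Base is in excess by 0.003508 - 0.002552 = 0.0009565 mol in a total volume of 0.04043 L.
[OH^-] = 0.0009565/0.04043 = 0.02366 M, so pOH = 1.63 and pH = 14.00 - 1.63 = 12.37.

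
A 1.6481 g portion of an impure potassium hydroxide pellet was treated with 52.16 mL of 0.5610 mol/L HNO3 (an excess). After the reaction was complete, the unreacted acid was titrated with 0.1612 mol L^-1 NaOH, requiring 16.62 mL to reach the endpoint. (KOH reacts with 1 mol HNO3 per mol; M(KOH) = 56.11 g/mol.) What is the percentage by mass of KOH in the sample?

90.5%

Total n(HNO3) added = 0.5610 x 0.05216 = 0.02926 mol.
n(NaOH) used = 0.1612 x 0.01662 = 0.002679 mol, which equals the excess n(HNO3).
So n(HNO3) consumed by the sample = 0.02926 - 0.002679 = 0.02658 mol.
n(KOH) = 0.02658 / 1 = 0.02658 mol.
mass KOH = 0.02658 x 56.11 = 1.492 g, so %KOH = 1.492/1.6481 x 100 = 90.5%.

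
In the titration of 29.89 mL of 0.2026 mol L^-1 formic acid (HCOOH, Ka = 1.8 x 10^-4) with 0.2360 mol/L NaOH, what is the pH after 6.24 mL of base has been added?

3.25

Initial n(HCOOH) = 0.2026 x 0.02989 = 0.006056 mol.
n(NaOH) added = 0.2360 x 0.006240 = 0.001473 mol, converting that many moles of HCOOH to HCOO-.
Remaining n(HCOOH) = 0.004583 mol; n(HCOO-) = 0.001473 mol.
By Henderson-Hasselbalch, pH = pKa + log([A^-]/[HA]) = 3.74 + log(0.001473/0.004583) = 3.74 + (-0.49) = 3.25.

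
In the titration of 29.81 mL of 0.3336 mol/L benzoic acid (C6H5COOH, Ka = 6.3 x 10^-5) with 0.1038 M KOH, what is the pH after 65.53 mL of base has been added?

Initial n(C6H5COOH) = 0.3336 x 0.02981 = 0.009945 mol.
n(KOH) added = 0.1038 x 0.06553 = 0.006802 mol, converting that many moles of C6H5COOH to C6H5COO-.
Remaining n(C6H5COOH) = 0.003143 mol; n(C6H5COO-) = 0.006802 mol.
By Henderson-Hasselbalch, pH = pKa + log([A^-]/[HA]) = 4.20 + log(0.006802/0.003143) = 4.20 + (+0.34) = 4.54.

4.54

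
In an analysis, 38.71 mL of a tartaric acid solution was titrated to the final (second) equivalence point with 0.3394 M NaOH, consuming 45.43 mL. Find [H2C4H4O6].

0.199 M

n(NaOH) = 0.3394 x 0.04543 = 0.01542 mol.
At the final (second) equivalence point, 2 mol OH^- react per mol H2C4H4O6, so n(H2C4H4O6) = 0.01542 / 2 = 0.007709 mol.
[H2C4H4O6] = 0.007709 / 0.03871 L = 0.199 M.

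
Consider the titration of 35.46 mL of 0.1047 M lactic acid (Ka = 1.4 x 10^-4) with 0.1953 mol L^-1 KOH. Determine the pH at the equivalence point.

8.34

n(HC3H5O3) = 0.1047 x 0.03546 = 0.003713 mol; V(KOH) at equivalence = 0.003713/0.1953 = 0.01901 L.
At equivalence all the acid is converted to C3H5O3-; total volume = 0.03546 + 0.01901 = 0.05447 L, so [C3H5O3-] = 0.003713/0.05447 = 0.06816 M.
Kb = Kw/Ka = 1.0e-14 / 1.4 x 10^-4 = 7.14e-11.
[OH^-] = sqrt(Kb x [C3H5O3-]) = sqrt(7.14e-11 x 0.06816) = 2.21e-6 M.
pOH = 5.66, so pH = 14.00 - 5.66 = 8.34.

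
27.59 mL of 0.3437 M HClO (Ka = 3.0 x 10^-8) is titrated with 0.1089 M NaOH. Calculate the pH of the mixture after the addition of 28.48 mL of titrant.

7.21

Initial n(HClO) = 0.3437 x 0.02759 = 0.009483 mol.
n(NaOH) added = 0.1089 x 0.02848 = 0.003101 mol, converting that many moles of HClO to ClO-.
Remaining n(HClO) = 0.006381 mol; n(ClO-) = 0.003101 mol.
By Henderson-Hasselbalch, pH = pKa + log([A^-]/[HA]) = 7.52 + log(0.003101/0.006381) = 7.52 + (-0.31) = 7.21.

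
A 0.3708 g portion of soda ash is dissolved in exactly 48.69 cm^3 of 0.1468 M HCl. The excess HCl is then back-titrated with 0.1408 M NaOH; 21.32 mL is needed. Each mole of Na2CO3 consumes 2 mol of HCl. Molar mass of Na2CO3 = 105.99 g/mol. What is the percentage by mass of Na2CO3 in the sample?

59.3%

Total n(HCl) added = 0.1468 x 0.04869 = 0.007148 mol.
n(NaOH) used = 0.1408 x 0.02132 = 0.003002 mol, which equals the excess n(HCl).
So n(HCl) consumed by the sample = 0.007148 - 0.003002 = 0.004146 mol.
n(Na2CO3) = 0.004146 / 2 = 0.002073 mol.
mass Na2CO3 = 0.002073 x 105.99 = 0.2197 g, so %Na2CO3 = 0.2197/0.3708 x 100 = 59.3%.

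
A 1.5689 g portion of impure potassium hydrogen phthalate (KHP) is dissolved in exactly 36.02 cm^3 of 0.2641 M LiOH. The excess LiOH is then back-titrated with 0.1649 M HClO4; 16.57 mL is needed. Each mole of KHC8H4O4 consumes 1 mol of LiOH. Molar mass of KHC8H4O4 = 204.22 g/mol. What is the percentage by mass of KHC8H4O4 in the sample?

88.3%

Total n(LiOH) added = 0.2641 x 0.03602 = 0.009513 mol.
n(HClO4) used = 0.1649 x 0.01657 = 0.002732 mol, which equals the excess n(LiOH).
So n(LiOH) consumed by the sample = 0.009513 - 0.002732 = 0.006780 mol.
n(KHC8H4O4) = 0.006780 / 1 = 0.006780 mol.
mass KHC8H4O4 = 0.006780 x 204.22 = 1.385 g, so %KHC8H4O4 = 1.385/1.5689 x 100 = 88.3%.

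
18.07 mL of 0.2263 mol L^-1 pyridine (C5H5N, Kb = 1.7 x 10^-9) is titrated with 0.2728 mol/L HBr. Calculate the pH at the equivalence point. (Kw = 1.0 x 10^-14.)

n(C5H5N) = 0.2263 x 0.01807 = 0.004089 mol; V(HBr) at equivalence = 0.004089/0.2728 = 0.01499 L.
At equivalence the base is fully converted to C5H5NH+; total volume = 0.03306 L, so [C5H5NH+] = 0.004089/0.03306 = 0.1237 M.
Ka(C5H5NH+) = Kw/Kb = 1.0e-14 / 1.7 x 10^-9 = 5.88e-6.
[H^+] = sqrt(Ka x [C5H5NH+]) = sqrt(5.88e-6 x 0.1237) = 0.000853 M.
pH = -log(0.000853) = 3.07.

3.07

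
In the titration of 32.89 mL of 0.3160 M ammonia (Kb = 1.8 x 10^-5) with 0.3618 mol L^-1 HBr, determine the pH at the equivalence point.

5.01

n(NH3) = 0.3160 x 0.03289 = 0.01039 mol; V(HBr) at equivalence = 0.01039/0.3618 = 0.02873 L.
At equivalence the base is fully converted to NH4+; total volume = 0.06162 L, so [NH4+] = 0.01039/0.06162 = 0.1687 M.
Ka(NH4+) = Kw/Kb = 1.0e-14 / 1.8 x 10^-5 = 5.56e-10.
[H^+] = sqrt(Ka x [NH4+]) = sqrt(5.56e-10 x 0.1687) = 9.68e-6 M.
pH = -log(9.68e-6) = 5.01.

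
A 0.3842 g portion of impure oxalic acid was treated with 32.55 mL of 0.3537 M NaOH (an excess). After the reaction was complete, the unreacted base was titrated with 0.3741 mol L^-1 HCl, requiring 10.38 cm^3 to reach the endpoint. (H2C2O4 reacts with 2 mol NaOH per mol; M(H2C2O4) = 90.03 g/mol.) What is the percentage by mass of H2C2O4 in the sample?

89.4%

Total n(NaOH) added = 0.3537 x 0.03255 = 0.01151 mol.
n(HCl) used = 0.3741 x 0.01038 = 0.003883 mol, which equals the excess n(NaOH).
So n(NaOH) consumed by the sample = 0.01151 - 0.003883 = 0.007630 mol.
n(H2C2O4) = 0.007630 / 2 = 0.003815 mol.
mass H2C2O4 = 0.003815 x 90.03 = 0.3435 g, so %H2C2O4 = 0.3435/0.3842 x 100 = 89.4%.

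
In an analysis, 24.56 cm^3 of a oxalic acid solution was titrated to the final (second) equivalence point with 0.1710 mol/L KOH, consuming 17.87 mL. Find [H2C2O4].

n(KOH) = 0.1710 x 0.01787 = 0.003056 mol.
At the final (second) equivalence point, 2 mol OH^- react per mol H2C2O4, so n(H2C2O4) = 0.003056 / 2 = 0.001528 mol.
[H2C2O4] = 0.001528 / 0.02456 L = 0.0622 M.

0.0622 M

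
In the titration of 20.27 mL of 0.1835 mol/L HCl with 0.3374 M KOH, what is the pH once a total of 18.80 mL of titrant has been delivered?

n(acid) = 0.1835 x 0.02027 = 0.003720 mol; n(KOH) added = 0.3374 x 0.01880 = 0.006343 mol.
Base is in excess by 0.006343 - 0.003720 = 0.002624 mol in a total volume of 0.03907 L.
[OH^-] = 0.002624/0.03907 = 0.06715 M, so pOH = 1.17 and pH = 14.00 - 1.17 = 12.83.

12.83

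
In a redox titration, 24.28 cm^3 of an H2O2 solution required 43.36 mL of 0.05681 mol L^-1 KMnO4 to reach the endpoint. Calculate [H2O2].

n(KMnO4) = 0.05681 x 0.04336 = 0.002463 mol.
From the balanced equation, 2 mol KMnO4 reacts with 5 mol H2O2, so n(H2O2) = 0.002463 x 5/2 = 0.006158 mol.
[H2O2] = 0.006158 / 0.02428 L = 0.254 M.

0.254 M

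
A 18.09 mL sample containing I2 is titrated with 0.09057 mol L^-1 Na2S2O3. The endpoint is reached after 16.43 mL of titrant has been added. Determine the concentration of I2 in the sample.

n(Na2S2O3) = 0.09057 x 0.01643 = 0.001488 mol.
From the balanced equation, 2 mol Na2S2O3 reacts with 1 mol I2, so n(I2) = 0.001488 x 1/2 = 0.0007440 mol.
[I2] = 0.0007440 / 0.01809 L = 0.0411 M.

0.0411 M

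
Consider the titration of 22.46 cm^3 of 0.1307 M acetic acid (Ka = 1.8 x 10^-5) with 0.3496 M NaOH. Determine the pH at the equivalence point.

n(CH3COOH) = 0.1307 x 0.02246 = 0.002936 mol; V(NaOH) at equivalence = 0.002936/0.3496 = 0.008397 L.
At equivalence all the acid is converted to CH3COO-; total volume = 0.02246 + 0.008397 = 0.03086 L, so [CH3COO-] = 0.002936/0.03086 = 0.09513 M.
Kb = Kw/Ka = 1.0e-14 / 1.8 x 10^-5 = 5.56e-10.
[OH^-] = sqrt(Kb x [CH3COO-]) = sqrt(5.56e-10 x 0.09513) = 7.27e-6 M.
pOH = 5.14, so pH = 14.00 - 5.14 = 8.86.

8.86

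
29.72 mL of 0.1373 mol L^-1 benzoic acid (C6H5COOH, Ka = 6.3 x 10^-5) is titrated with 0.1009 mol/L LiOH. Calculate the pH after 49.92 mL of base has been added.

12.08

n(acid) = 0.1373 x 0.02972 = 0.004081 mol; n(LiOH) added = 0.1009 x 0.04992 = 0.005037 mol.
Base is in excess by 0.005037 - 0.004081 = 0.0009564 mol in a total volume of 0.07964 L.
[OH^-] = 0.0009564/0.07964 = 0.01201 M, so pOH = 1.92 and pH = 14.00 - 1.92 = 12.08.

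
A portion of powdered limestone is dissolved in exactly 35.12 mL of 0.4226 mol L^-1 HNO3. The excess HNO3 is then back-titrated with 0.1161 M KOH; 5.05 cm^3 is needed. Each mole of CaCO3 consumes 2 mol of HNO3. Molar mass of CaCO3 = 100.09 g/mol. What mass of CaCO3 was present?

Total n(HNO3) added = 0.4226 x 0.03512 = 0.01484 mol.
n(KOH) used = 0.1161 x 0.005050 = 0.0005863 mol, which equals the excess n(HNO3).
So n(HNO3) consumed by the sample = 0.01484 - 0.0005863 = 0.01426 mol.
n(CaCO3) = 0.01426 / 2 = 0.007128 mol.
mass = 0.007128 mol x 100.09 g/mol = 0.713 g.

0.713 g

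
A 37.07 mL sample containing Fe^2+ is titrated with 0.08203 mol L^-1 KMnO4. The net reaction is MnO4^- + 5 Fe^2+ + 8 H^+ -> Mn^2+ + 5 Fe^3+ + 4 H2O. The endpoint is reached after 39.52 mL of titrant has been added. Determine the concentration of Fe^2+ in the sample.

n(KMnO4) = 0.08203 x 0.03952 = 0.003242 mol.
From the balanced equation, 1 mol KMnO4 reacts with 5 mol Fe^2+, so n(Fe^2+) = 0.003242 x 5/1 = 0.01621 mol.
[Fe^2+] = 0.01621 / 0.03707 L = 0.437 M.

0.437 M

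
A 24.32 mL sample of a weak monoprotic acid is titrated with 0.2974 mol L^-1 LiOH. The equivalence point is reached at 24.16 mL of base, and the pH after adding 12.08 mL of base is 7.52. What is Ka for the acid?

12.08 mL is half of the equivalence volume, so this is the half-equivalence point where [HA] = [A^-].
At half-equivalence pH = pKa, so pKa = 7.52.
Ka = 10^(-7.52) = 3.0 x 10^-8.

3.0 x 10^-8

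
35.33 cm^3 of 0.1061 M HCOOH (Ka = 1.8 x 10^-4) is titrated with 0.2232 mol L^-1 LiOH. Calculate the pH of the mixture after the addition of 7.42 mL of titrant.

3.64

Initial n(HCOOH) = 0.1061 x 0.03533 = 0.003749 mol.
n(LiOH) added = 0.2232 x 0.007420 = 0.001656 mol, converting that many moles of HCOOH to HCOO-.
Remaining n(HCOOH) = 0.002092 mol; n(HCOO-) = 0.001656 mol.
By Henderson-Hasselbalch, pH = pKa + log([A^-]/[HA]) = 3.74 + log(0.001656/0.002092) = 3.74 + (-0.10) = 3.64.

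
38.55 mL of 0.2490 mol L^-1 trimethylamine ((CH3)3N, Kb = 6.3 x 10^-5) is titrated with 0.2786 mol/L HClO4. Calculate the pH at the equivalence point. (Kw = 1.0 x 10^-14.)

5.34

n((CH3)3N) = 0.2490 x 0.03855 = 0.009599 mol; V(HClO4) at equivalence = 0.009599/0.2786 = 0.03445 L.
At equivalence the base is fully converted to (CH3)3NH+; total volume = 0.07300 L, so [(CH3)3NH+] = 0.009599/0.07300 = 0.1315 M.
Ka((CH3)3NH+) = Kw/Kb = 1.0e-14 / 6.3 x 10^-5 = 1.59e-10.
[H^+] = sqrt(Ka x [(CH3)3NH+]) = sqrt(1.59e-10 x 0.1315) = 4.57e-6 M.
pH = -log(4.57e-6) = 5.34.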